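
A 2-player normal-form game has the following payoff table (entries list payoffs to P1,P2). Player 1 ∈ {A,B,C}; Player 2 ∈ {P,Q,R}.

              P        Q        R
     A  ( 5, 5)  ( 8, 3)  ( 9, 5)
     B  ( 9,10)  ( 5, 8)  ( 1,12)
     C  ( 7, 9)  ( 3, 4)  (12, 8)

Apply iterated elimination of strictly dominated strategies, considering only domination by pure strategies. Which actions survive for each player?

P2 drop Q (P beats it: A:5>3 B:10>8 C:9>4)
P1 drop A (C beats it: P:7>5 R:12>9)
P1→{B,C} P2→{P,R}

IESDS → P1:{B,C} P2:{P,R}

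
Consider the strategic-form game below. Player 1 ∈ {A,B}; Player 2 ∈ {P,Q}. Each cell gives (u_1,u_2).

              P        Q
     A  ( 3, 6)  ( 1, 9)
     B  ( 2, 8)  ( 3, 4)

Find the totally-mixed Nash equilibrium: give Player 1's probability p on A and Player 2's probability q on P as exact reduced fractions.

P1 indiff ⇒ q·3+(1-q)·1 = q·2+(1-q)·3 ⇒ q(1) = (1-q)(2) ⇒ q = 2/3
P2 indiff ⇒ p·6+(1-p)·8 = p·9+(1-p)·4 ⇒ p(-3) = (1-p)(-4) ⇒ p = 4/7

(p,q) = (4/7, 2/3)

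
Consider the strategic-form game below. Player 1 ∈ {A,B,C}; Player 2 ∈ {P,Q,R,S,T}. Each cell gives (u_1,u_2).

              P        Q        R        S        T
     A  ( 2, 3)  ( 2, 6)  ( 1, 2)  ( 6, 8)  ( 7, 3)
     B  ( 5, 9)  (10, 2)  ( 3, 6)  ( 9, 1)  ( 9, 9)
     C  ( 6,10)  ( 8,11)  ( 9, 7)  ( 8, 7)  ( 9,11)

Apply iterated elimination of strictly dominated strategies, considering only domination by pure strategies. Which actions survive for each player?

P1 drop A (B beats it: P:5>2 Q:10>2 R:3>1 S:9>6 T:9>7)
P2 drop R (P beats it: B:9>6 C:10>7)
P2 drop S (P beats it: B:9>1 C:10>7)
P1→{B,C} P2→{P,Q,T}

Remaining: P1:{B,C} P2:{P,Q,T}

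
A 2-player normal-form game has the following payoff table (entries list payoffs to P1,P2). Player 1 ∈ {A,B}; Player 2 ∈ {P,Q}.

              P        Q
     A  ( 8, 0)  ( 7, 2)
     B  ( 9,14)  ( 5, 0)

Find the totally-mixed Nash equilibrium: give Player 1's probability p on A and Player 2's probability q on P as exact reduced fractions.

p=7/8, q=2/3

P1 indiff ⇒ q·8+(1-q)·7 = q·9+(1-q)·5 ⇒ q(-1) = (1-q)(-2) ⇒ q = 2/3
P2 indiff ⇒ p·0+(1-p)·14 = p·2+(1-p)·0 ⇒ p(-2) = (1-p)(-14) ⇒ p = 7/8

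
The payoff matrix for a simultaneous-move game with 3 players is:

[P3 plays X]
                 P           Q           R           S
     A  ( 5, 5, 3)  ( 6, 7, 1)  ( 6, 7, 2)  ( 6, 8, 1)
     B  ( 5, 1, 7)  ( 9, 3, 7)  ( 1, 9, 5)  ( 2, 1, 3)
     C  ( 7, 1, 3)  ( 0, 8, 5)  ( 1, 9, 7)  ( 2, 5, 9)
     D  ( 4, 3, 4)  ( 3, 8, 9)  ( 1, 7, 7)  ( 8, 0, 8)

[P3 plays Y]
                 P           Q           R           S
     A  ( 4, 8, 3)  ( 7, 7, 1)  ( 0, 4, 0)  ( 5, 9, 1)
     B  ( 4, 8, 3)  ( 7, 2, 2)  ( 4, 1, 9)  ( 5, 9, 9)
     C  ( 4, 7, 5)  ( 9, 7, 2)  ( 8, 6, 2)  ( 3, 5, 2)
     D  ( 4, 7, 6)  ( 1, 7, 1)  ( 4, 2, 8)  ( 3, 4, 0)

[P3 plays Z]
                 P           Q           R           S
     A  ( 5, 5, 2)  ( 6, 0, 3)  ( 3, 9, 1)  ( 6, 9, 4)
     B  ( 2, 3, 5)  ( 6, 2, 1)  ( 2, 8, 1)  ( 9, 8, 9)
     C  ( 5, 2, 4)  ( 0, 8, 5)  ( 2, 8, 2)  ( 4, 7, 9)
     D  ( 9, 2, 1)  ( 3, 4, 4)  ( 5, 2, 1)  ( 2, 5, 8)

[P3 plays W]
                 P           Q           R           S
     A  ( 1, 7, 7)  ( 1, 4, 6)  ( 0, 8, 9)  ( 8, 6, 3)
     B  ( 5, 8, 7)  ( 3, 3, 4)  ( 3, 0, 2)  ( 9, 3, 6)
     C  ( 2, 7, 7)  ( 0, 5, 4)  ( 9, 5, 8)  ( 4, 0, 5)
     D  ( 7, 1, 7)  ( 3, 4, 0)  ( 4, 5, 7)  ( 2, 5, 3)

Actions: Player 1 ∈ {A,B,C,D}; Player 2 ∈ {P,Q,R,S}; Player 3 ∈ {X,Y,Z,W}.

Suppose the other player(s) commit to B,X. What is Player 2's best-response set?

BR_2 = {R}

u_2(P vs B,X) = 1
u_2(Q vs B,X) = 3
u_2(R vs B,X) = 9
u_2(S vs B,X) = 1
max payoff 9 at {R}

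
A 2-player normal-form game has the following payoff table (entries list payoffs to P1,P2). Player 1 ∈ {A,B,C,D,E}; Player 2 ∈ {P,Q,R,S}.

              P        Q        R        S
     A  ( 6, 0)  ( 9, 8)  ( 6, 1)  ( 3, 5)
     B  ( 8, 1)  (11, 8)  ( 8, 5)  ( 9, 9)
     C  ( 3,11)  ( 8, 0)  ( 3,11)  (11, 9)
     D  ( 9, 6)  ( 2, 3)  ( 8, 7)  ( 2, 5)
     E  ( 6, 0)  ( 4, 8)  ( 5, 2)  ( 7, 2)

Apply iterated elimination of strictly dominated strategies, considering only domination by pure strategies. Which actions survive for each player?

P1 drop A (B beats it: P:8>6 Q:11>9 R:8>6 S:9>3)
P1 drop E (B beats it: P:8>6 Q:11>4 R:8>5 S:9>7)
P2 drop Q (S beats it: B:9>8 C:9>0 D:5>3)
P1→{B,C,D} P2→{P,R,S}

IESDS → P1:{B,C,D} P2:{P,R,S}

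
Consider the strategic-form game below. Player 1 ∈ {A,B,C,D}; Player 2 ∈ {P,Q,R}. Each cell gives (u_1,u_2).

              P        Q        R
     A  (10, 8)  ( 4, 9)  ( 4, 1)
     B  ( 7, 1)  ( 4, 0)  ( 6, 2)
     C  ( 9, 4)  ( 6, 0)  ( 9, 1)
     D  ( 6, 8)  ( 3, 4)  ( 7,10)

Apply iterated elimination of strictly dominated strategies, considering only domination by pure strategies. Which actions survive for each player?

P1 drop B (C beats it: P:9>7 Q:6>4 R:9>6)
P1 drop D (C beats it: P:9>6 Q:6>3 R:9>7)
P2 drop R (P beats it: A:8>1 C:4>1)
P1→{A,C} P2→{P,Q}

Remaining: P1:{A,C} P2:{P,Q}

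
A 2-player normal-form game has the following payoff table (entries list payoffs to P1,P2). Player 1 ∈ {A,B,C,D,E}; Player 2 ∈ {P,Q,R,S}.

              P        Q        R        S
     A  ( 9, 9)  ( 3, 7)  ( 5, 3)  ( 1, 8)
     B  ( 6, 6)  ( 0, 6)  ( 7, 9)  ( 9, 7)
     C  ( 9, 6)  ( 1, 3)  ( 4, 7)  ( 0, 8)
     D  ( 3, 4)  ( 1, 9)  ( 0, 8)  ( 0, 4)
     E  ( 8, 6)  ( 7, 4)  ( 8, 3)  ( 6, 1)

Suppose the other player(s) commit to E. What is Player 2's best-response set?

u_2(P vs E) = 6
u_2(Q vs E) = 4
u_2(R vs E) = 3
u_2(S vs E) = 1
max payoff 6 at {P}

P2 best: {P}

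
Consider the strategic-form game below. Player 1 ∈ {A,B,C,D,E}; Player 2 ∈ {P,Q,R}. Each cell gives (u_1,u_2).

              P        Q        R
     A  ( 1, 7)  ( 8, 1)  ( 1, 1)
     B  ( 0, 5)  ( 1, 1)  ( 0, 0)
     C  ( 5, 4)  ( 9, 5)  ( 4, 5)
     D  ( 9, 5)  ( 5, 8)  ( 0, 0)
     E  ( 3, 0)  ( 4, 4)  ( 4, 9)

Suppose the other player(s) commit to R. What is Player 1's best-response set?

P1 best: {C,E}

u_1(A vs R) = 1
u_1(B vs R) = 0
u_1(C vs R) = 4
u_1(D vs R) = 0
u_1(E vs R) = 4
max payoff 4 at {C,E}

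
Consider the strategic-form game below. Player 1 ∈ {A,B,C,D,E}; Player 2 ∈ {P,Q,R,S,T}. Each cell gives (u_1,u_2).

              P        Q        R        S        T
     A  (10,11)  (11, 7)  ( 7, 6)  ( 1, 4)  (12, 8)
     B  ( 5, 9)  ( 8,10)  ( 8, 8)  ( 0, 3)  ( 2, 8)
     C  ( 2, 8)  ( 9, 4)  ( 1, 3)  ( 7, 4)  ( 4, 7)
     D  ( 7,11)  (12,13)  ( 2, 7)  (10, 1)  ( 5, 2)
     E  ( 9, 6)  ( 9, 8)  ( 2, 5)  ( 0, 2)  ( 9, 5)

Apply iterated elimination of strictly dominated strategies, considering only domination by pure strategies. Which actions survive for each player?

Survivors P1:{A,D} P2:{P,Q}

P1 drop C (D beats it: P:7>2 Q:12>9 R:2>1 S:10>7 T:5>4)
P1 drop E (A beats it: P:10>9 Q:11>9 R:7>2 S:1>0 T:12>9)
P2 drop R (P beats it: A:11>6 B:9>8 D:11>7)
P1 drop B (A beats it: P:10>5 Q:11>8 S:1>0 T:12>2)
P2 drop S (P beats it: A:11>4 D:11>1)
P2 drop T (P beats it: A:11>8 D:11>2)
P1→{A,D} P2→{P,Q}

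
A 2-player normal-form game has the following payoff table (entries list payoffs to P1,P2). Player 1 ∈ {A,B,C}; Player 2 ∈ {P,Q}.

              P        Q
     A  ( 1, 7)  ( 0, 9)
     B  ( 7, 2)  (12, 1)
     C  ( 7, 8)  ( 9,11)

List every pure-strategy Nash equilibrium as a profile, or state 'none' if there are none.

(A,P): not NE [P1→C gives 7>1; P2→Q gives 9>7]
(A,Q): not NE [P1→B gives 12>0]
(B,P): NE
(B,Q): not NE [P2→P gives 2>1]
(C,P): not NE [P2→Q gives 11>8]
(C,Q): not NE [P1→B gives 12>9]

NE set: (B,P)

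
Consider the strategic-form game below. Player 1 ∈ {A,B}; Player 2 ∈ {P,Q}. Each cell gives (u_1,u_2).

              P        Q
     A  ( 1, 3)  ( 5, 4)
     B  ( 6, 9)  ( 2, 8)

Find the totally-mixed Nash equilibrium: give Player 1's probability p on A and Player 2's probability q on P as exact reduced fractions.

P1 indiff ⇒ q·1+(1-q)·5 = q·6+(1-q)·2 ⇒ q(-5) = (1-q)(-3) ⇒ q = 3/8
P2 indiff ⇒ p·3+(1-p)·9 = p·4+(1-p)·8 ⇒ p(-1) = (1-p)(-1) ⇒ p = 1/2

P1 mixes 1/2 on A; P2 mixes 3/8 on P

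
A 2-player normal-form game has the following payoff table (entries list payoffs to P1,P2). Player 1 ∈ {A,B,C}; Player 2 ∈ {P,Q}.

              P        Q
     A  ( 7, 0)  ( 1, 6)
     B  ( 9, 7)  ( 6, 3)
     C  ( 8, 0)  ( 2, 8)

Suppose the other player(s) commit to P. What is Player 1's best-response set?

BR_1 = {B}

u_1(A vs P) = 7
u_1(B vs P) = 9
u_1(C vs P) = 8
max payoff 9 at {B}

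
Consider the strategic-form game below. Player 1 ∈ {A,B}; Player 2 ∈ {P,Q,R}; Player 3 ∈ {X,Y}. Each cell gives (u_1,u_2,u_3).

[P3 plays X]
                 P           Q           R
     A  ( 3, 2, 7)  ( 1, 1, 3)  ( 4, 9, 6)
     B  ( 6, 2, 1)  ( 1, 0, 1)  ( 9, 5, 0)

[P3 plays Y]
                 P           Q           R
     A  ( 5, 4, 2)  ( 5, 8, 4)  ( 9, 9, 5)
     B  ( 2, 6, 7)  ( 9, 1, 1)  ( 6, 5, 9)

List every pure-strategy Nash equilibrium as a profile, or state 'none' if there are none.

(A,P,X): not NE [P1→B gives 6>3; P2→R gives 9>2]
(A,P,Y): not NE [P2→R gives 9>4; P3→X gives 7>2]
(A,Q,X): not NE [P2→R gives 9>1; P3→Y gives 4>3]
(A,Q,Y): not NE [P1→B gives 9>5; P2→R gives 9>8]
(A,R,X): not NE [P1→B gives 9>4]
(A,R,Y): not NE [P3→X gives 6>5]
(B,P,X): not NE [P2→R gives 5>2; P3→Y gives 7>1]
(B,P,Y): not NE [P1→A gives 5>2]
(B,Q,X): not NE [P2→R gives 5>0]
(B,Q,Y): not NE [P2→P gives 6>1]
(B,R,X): not NE [P3→Y gives 9>0]
(B,R,Y): not NE [P1→A gives 9>6; P2→P gives 6>5]

Equilibria: none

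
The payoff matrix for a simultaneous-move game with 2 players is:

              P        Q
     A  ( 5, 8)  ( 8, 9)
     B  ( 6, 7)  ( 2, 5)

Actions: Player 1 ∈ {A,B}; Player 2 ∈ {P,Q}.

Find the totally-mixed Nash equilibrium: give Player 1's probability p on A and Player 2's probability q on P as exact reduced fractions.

P1 indiff ⇒ q·5+(1-q)·8 = q·6+(1-q)·2 ⇒ q(-1) = (1-q)(-6) ⇒ q = 6/7
P2 indiff ⇒ p·8+(1-p)·7 = p·9+(1-p)·5 ⇒ p(-1) = (1-p)(-2) ⇒ p = 2/3

p=2/3, q=6/7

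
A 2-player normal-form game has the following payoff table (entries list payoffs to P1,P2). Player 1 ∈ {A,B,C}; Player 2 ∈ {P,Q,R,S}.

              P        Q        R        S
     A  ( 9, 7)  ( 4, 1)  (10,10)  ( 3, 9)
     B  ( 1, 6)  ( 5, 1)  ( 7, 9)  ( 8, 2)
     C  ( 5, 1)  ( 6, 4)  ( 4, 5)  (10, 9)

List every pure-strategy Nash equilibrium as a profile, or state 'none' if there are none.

(A,P): not NE [P2→R gives 10>7]
(A,Q): not NE [P1→C gives 6>4; P2→R gives 10>1]
(A,R): NE
(A,S): not NE [P1→C gives 10>3; P2→R gives 10>9]
(B,P): not NE [P1→A gives 9>1; P2→R gives 9>6]
(B,Q): not NE [P1→C gives 6>5; P2→R gives 9>1]
(B,R): not NE [P1→A gives 10>7]
(B,S): not NE [P1→C gives 10>8; P2→R gives 9>2]
(C,P): not NE [P1→A gives 9>5; P2→S gives 9>1]
(C,Q): not NE [P2→S gives 9>4]
(C,R): not NE [P1→A gives 10>4; P2→S gives 9>5]
(C,S): NE

NE set: (A,R), (C,S)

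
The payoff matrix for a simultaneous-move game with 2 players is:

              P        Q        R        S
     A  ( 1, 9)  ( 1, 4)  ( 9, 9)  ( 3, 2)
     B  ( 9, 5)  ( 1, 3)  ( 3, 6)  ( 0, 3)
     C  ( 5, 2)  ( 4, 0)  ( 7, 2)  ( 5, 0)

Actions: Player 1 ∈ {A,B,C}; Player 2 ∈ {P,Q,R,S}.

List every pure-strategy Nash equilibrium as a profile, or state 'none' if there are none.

(A,P): not NE [P1→B gives 9>1]
(A,Q): not NE [P1→C gives 4>1; P2→R gives 9>4]
(A,R): NE
(A,S): not NE [P1→C gives 5>3; P2→R gives 9>2]
(B,P): not NE [P2→R gives 6>5]
(B,Q): not NE [P1→C gives 4>1; P2→R gives 6>3]
(B,R): not NE [P1→A gives 9>3]
(B,S): not NE [P1→C gives 5>0; P2→R gives 6>3]
(C,P): not NE [P1→B gives 9>5]
(C,Q): not NE [P2→R gives 2>0]
(C,R): not NE [P1→A gives 9>7]
(C,S): not NE [P2→R gives 2>0]

Nash profiles: (A,R)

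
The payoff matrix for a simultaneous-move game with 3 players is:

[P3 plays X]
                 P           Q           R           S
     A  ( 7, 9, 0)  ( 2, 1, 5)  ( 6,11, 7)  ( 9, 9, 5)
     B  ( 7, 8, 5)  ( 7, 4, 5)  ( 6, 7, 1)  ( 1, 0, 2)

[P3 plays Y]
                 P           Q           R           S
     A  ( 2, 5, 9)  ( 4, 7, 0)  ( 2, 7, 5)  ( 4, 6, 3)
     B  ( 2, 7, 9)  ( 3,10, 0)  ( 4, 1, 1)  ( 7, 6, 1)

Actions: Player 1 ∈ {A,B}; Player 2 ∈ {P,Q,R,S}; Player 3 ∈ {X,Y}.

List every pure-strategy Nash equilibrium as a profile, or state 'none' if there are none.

(A,P,X): not NE [P2→R gives 11>9; P3→Y gives 9>0]
(A,P,Y): not NE [P2→R gives 7>5]
(A,Q,X): not NE [P1→B gives 7>2; P2→R gives 11>1]
(A,Q,Y): not NE [P3→X gives 5>0]
(A,R,X): NE
(A,R,Y): not NE [P1→B gives 4>2; P3→X gives 7>5]
(A,S,X): not NE [P2→R gives 11>9]
(A,S,Y): not NE [P1→B gives 7>4; P2→R gives 7>6; P3→X gives 5>3]
(B,P,X): not NE [P3→Y gives 9>5]
(B,P,Y): not NE [P2→Q gives 10>7]
(B,Q,X): not NE [P2→P gives 8>4]
(B,Q,Y): not NE [P1→A gives 4>3; P3→X gives 5>0]
(B,R,X): not NE [P2→P gives 8>7]
(B,R,Y): not NE [P2→Q gives 10>1]
(B,S,X): not NE [P1→A gives 9>1; P2→P gives 8>0]
(B,S,Y): not NE [P2→Q gives 10>6; P3→X gives 2>1]

Nash profiles: (A,R,X)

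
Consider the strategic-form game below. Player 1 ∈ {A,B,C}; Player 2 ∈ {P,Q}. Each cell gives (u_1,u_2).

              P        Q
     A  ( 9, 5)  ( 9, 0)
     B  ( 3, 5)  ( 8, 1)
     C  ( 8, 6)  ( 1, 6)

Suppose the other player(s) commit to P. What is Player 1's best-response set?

u_1(A vs P) = 9
u_1(B vs P) = 3
u_1(C vs P) = 8
max payoff 9 at {A}

argmax u_1 = {A}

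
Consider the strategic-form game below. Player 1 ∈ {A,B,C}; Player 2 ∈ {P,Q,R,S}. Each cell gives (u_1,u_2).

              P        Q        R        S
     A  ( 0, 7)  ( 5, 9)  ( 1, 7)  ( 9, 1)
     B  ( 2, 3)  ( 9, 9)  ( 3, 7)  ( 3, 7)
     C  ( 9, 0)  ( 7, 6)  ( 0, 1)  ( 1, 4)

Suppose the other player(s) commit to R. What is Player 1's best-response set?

BR_1 = {B}

u_1(A vs R) = 1
u_1(B vs R) = 3
u_1(C vs R) = 0
max payoff 3 at {B}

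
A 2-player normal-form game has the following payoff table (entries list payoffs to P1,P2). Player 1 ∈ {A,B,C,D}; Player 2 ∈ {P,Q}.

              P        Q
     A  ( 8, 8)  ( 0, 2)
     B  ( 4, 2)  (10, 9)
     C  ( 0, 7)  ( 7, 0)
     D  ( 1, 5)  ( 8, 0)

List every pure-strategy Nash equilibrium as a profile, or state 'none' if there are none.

PSNE = {(A,P), (B,Q)}

(A,P): NE
(A,Q): not NE [P1→B gives 10>0; P2→P gives 8>2]
(B,P): not NE [P1→A gives 8>4; P2→Q gives 9>2]
(B,Q): NE
(C,P): not NE [P1→A gives 8>0]
(C,Q): not NE [P1→B gives 10>7; P2→P gives 7>0]
(D,P): not NE [P1→A gives 8>1]
(D,Q): not NE [P1→B gives 10>8; P2→P gives 5>0]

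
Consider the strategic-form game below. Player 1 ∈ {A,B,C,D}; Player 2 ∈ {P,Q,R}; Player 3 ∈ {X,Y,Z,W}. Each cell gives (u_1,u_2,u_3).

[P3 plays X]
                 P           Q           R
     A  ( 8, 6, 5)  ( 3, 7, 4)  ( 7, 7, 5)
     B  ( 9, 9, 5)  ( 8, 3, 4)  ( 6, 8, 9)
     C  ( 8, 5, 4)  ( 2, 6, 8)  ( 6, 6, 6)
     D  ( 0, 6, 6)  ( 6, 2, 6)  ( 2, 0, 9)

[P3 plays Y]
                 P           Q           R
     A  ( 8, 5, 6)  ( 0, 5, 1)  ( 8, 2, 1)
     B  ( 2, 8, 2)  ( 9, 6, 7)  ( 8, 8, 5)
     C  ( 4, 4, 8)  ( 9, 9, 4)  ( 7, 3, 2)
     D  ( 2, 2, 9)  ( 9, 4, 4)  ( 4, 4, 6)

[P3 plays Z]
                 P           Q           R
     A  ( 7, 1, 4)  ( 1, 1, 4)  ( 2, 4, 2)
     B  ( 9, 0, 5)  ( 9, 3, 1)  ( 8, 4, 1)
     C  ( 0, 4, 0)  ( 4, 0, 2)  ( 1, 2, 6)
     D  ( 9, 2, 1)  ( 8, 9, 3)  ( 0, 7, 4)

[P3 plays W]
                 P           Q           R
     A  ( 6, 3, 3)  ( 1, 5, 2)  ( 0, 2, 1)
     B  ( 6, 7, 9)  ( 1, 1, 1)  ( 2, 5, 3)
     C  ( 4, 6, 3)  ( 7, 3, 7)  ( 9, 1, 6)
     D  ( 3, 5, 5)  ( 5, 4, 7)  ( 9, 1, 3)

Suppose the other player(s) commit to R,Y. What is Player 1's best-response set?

u_1(A vs R,Y) = 8
u_1(B vs R,Y) = 8
u_1(C vs R,Y) = 7
u_1(D vs R,Y) = 4
max payoff 8 at {A,B}

BR_1 = {A,B}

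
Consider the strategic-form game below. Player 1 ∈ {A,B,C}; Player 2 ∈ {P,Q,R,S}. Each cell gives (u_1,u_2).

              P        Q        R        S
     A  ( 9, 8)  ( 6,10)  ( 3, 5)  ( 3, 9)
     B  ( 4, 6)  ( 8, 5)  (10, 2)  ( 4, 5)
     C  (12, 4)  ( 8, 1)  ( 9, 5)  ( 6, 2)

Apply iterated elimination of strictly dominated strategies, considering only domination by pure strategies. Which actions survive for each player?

IESDS → P1:{B,C} P2:{P,R}

P1 drop A (C beats it: P:12>9 Q:8>6 R:9>3 S:6>3)
P2 drop Q (P beats it: B:6>5 C:4>1)
P2 drop S (P beats it: B:6>5 C:4>2)
P1→{B,C} P2→{P,R}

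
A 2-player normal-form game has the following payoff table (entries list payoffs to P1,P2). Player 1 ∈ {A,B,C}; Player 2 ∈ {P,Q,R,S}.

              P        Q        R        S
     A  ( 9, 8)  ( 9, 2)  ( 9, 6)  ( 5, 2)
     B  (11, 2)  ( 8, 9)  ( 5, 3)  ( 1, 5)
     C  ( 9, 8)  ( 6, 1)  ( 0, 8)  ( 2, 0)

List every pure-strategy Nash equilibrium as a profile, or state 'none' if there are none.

No pure NE.

(A,P): not NE [P1→B gives 11>9]
(A,Q): not NE [P2→P gives 8>2]
(A,R): not NE [P2→P gives 8>6]
(A,S): not NE [P2→P gives 8>2]
(B,P): not NE [P2→Q gives 9>2]
(B,Q): not NE [P1→A gives 9>8]
(B,R): not NE [P1→A gives 9>5; P2→Q gives 9>3]
(B,S): not NE [P1→A gives 5>1; P2→Q gives 9>5]
(C,P): not NE [P1→B gives 11>9]
(C,Q): not NE [P1→A gives 9>6; P2→R gives 8>1]
(C,R): not NE [P1→A gives 9>0]
(C,S): not NE [P1→A gives 5>2; P2→R gives 8>0]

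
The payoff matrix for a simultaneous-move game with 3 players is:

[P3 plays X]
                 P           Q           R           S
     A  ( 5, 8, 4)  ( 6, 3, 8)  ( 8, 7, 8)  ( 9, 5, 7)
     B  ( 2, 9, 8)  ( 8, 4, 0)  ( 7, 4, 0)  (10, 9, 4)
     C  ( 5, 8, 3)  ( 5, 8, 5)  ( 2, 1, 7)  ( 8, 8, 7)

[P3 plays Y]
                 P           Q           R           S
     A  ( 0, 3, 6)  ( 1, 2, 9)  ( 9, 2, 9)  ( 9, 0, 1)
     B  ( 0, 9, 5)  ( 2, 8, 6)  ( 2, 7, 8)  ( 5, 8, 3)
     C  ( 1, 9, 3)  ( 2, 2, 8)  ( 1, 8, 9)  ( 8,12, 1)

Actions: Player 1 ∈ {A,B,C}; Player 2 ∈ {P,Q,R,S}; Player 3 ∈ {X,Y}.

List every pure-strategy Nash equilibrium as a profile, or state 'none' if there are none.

(A,P,X): not NE [P3→Y gives 6>4]
(A,P,Y): not NE [P1→C gives 1>0]
(A,Q,X): not NE [P1→B gives 8>6; P2→P gives 8>3; P3→Y gives 9>8]
(A,Q,Y): not NE [P1→C gives 2>1; P2→P gives 3>2]
(A,R,X): not NE [P2→P gives 8>7; P3→Y gives 9>8]
(A,R,Y): not NE [P2→P gives 3>2]
(A,S,X): not NE [P1→B gives 10>9; P2→P gives 8>5]
(A,S,Y): not NE [P2→P gives 3>0; P3→X gives 7>1]
(B,P,X): not NE [P1→C gives 5>2]
(B,P,Y): not NE [P1→C gives 1>0; P3→X gives 8>5]
(B,Q,X): not NE [P2→S gives 9>4; P3→Y gives 6>0]
(B,Q,Y): not NE [P2→P gives 9>8]
(B,R,X): not NE [P1→A gives 8>7; P2→S gives 9>4; P3→Y gives 8>0]
(B,R,Y): not NE [P1→A gives 9>2; P2→P gives 9>7]
(B,S,X): NE
(B,S,Y): not NE [P1→A gives 9>5; P2→P gives 9>8; P3→X gives 4>3]
(C,P,X): NE
(C,P,Y): not NE [P2→S gives 12>9]
(C,Q,X): not NE [P1→B gives 8>5; P3→Y gives 8>5]
(C,Q,Y): not NE [P2→S gives 12>2]
(C,R,X): not NE [P1→A gives 8>2; P2→S gives 8>1; P3→Y gives 9>7]
(C,R,Y): not NE [P1→A gives 9>1; P2→S gives 12>8]
(C,S,X): not NE [P1→B gives 10>8]
(C,S,Y): not NE [P1→A gives 9>8; P3→X gives 7>1]

Nash profiles: (B,S,X), (C,P,X)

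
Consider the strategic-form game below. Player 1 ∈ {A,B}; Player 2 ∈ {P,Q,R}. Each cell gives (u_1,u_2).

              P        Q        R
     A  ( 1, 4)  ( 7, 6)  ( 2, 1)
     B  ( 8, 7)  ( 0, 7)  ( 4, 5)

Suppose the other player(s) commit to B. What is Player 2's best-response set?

P2 best: {P,Q}

u_2(P vs B) = 7
u_2(Q vs B) = 7
u_2(R vs B) = 5
max payoff 7 at {P,Q}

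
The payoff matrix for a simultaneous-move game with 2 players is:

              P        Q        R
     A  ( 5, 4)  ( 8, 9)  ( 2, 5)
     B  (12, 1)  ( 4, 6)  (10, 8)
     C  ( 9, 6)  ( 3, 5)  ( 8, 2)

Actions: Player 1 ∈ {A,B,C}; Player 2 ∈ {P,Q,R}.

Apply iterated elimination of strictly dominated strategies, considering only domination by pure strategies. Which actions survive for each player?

IESDS → P1:{A,B} P2:{Q,R}

P1 drop C (B beats it: P:12>9 Q:4>3 R:10>8)
P2 drop P (Q beats it: A:9>4 B:6>1)
P1→{A,B} P2→{Q,R}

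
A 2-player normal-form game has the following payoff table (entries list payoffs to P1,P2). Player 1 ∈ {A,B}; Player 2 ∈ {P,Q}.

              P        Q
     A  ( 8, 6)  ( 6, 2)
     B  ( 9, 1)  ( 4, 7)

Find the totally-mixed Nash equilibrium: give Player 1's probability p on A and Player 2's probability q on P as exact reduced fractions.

P1 indiff ⇒ q·8+(1-q)·6 = q·9+(1-q)·4 ⇒ q(-1) = (1-q)(-2) ⇒ q = 2/3
P2 indiff ⇒ p·6+(1-p)·1 = p·2+(1-p)·7 ⇒ p(4) = (1-p)(6) ⇒ p = 3/5

p=3/5, q=2/3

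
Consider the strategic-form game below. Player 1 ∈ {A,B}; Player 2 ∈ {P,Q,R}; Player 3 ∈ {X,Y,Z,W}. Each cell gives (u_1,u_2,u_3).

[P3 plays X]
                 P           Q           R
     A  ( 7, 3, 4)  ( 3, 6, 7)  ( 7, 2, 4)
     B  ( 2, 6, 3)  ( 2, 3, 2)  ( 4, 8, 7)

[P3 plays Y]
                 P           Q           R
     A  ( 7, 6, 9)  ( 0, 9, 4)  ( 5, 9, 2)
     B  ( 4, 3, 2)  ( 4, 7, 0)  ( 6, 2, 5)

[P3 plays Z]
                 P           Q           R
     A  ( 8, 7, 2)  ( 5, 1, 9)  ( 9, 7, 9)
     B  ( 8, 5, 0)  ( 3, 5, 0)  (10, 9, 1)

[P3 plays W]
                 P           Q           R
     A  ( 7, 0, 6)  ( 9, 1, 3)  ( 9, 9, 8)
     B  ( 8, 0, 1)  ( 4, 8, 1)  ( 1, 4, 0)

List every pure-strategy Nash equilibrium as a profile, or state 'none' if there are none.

No pure NE.

(A,P,X): not NE [P2→Q gives 6>3; P3→Y gives 9>4]
(A,P,Y): not NE [P2→R gives 9>6]
(A,P,Z): not NE [P3→Y gives 9>2]
(A,P,W): not NE [P1→B gives 8>7; P2→R gives 9>0; P3→Y gives 9>6]
(A,Q,X): not NE [P3→Z gives 9>7]
(A,Q,Y): not NE [P1→B gives 4>0; P3→Z gives 9>4]
(A,Q,Z): not NE [P2→R gives 7>1]
(A,Q,W): not NE [P2→R gives 9>1; P3→Z gives 9>3]
(A,R,X): not NE [P2→Q gives 6>2; P3→Z gives 9>4]
(A,R,Y): not NE [P1→B gives 6>5; P3→Z gives 9>2]
(A,R,Z): not NE [P1→B gives 10>9]
(A,R,W): not NE [P3→Z gives 9>8]
(B,P,X): not NE [P1→A gives 7>2; P2→R gives 8>6]
(B,P,Y): not NE [P1→A gives 7>4; P2→Q gives 7>3; P3→X gives 3>2]
(B,P,Z): not NE [P2→R gives 9>5; P3→X gives 3>0]
(B,P,W): not NE [P2→Q gives 8>0; P3→X gives 3>1]
(B,Q,X): not NE [P1→A gives 3>2; P2→R gives 8>3]
(B,Q,Y): not NE [P3→X gives 2>0]
(B,Q,Z): not NE [P1→A gives 5>3; P2→R gives 9>5; P3→X gives 2>0]
(B,Q,W): not NE [P1→A gives 9>4; P3→X gives 2>1]
(B,R,X): not NE [P1→A gives 7>4]
(B,R,Y): not NE [P2→Q gives 7>2; P3→X gives 7>5]
(B,R,Z): not NE [P3→X gives 7>1]
(B,R,W): not NE [P1→A gives 9>1; P2→Q gives 8>4; P3→X gives 7>0]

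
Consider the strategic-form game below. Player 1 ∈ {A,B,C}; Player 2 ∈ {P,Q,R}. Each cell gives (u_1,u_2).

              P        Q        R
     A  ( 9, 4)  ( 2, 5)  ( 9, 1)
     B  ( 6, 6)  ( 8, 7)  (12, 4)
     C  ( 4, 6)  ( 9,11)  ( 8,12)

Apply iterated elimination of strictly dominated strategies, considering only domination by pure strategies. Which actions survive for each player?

P2 drop P (Q beats it: A:5>4 B:7>6 C:11>6)
P1 drop A (B beats it: Q:8>2 R:12>9)
P1→{B,C} P2→{Q,R}

Survivors P1:{B,C} P2:{Q,R}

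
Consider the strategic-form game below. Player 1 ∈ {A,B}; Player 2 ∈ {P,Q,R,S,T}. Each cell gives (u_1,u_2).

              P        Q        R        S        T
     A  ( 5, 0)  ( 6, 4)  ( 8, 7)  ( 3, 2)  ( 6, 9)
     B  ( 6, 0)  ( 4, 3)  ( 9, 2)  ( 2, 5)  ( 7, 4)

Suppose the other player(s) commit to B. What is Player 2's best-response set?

P2 best: {S}

u_2(P vs B) = 0
u_2(Q vs B) = 3
u_2(R vs B) = 2
u_2(S vs B) = 5
u_2(T vs B) = 4
max payoff 5 at {S}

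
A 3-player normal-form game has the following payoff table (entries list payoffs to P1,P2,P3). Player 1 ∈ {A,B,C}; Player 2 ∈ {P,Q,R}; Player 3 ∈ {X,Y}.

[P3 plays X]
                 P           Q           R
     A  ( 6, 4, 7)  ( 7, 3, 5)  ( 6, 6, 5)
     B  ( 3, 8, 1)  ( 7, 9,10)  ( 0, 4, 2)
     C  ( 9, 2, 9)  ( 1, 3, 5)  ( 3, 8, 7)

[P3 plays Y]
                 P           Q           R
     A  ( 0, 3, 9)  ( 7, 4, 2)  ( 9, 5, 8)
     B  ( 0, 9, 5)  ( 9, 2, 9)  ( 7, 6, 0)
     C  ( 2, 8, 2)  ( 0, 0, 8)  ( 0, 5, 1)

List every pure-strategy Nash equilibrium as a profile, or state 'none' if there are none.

NE set: (A,R,Y), (B,Q,X)

(A,P,X): not NE [P1→C gives 9>6; P2→R gives 6>4; P3→Y gives 9>7]
(A,P,Y): not NE [P1→C gives 2>0; P2→R gives 5>3]
(A,Q,X): not NE [P2→R gives 6>3]
(A,Q,Y): not NE [P1→B gives 9>7; P2→R gives 5>4; P3→X gives 5>2]
(A,R,X): not NE [P3→Y gives 8>5]
(A,R,Y): NE
(B,P,X): not NE [P1→C gives 9>3; P2→Q gives 9>8; P3→Y gives 5>1]
(B,P,Y): not NE [P1→C gives 2>0]
(B,Q,X): NE
(B,Q,Y): not NE [P2→P gives 9>2; P3→X gives 10>9]
(B,R,X): not NE [P1→A gives 6>0; P2→Q gives 9>4]
(B,R,Y): not NE [P1→A gives 9>7; P2→P gives 9>6; P3→X gives 2>0]
(C,P,X): not NE [P2→R gives 8>2]
(C,P,Y): not NE [P3→X gives 9>2]
(C,Q,X): not NE [P1→B gives 7>1; P2→R gives 8>3; P3→Y gives 8>5]
(C,Q,Y): not NE [P1→B gives 9>0; P2→P gives 8>0]
(C,R,X): not NE [P1→A gives 6>3]
(C,R,Y): not NE [P1→A gives 9>0; P2→P gives 8>5; P3→X gives 7>1]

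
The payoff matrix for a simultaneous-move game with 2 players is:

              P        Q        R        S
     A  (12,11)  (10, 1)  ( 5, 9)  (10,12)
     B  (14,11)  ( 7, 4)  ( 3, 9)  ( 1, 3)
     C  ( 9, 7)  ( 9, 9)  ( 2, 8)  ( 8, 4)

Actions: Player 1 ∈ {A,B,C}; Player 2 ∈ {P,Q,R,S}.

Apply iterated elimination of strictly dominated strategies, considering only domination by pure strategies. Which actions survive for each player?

P1 drop C (A beats it: P:12>9 Q:10>9 R:5>2 S:10>8)
P2 drop Q (P beats it: A:11>1 B:11>4)
P2 drop R (P beats it: A:11>9 B:11>9)
P1→{A,B} P2→{P,S}

Remaining: P1:{A,B} P2:{P,S}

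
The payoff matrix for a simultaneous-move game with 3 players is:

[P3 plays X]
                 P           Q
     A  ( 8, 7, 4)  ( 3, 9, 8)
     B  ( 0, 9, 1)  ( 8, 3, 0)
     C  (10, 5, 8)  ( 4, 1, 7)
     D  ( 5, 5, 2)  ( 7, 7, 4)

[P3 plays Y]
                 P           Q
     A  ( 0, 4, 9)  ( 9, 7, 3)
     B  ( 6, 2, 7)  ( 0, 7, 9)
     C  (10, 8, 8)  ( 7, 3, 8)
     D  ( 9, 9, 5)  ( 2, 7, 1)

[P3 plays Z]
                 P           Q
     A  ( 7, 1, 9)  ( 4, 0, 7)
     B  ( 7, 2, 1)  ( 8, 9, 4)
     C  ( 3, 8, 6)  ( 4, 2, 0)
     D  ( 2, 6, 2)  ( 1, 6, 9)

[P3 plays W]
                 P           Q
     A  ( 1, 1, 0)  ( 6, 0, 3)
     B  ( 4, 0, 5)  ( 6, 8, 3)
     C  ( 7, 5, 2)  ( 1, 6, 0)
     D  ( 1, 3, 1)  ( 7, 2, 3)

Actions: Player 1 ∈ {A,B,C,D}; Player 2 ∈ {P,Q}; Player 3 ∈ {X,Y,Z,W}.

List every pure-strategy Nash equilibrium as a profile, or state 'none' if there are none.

PSNE = {(A,P,Z), (C,P,X), (C,P,Y)}

(A,P,X): not NE [P1→C gives 10>8; P2→Q gives 9>7; P3→Z gives 9>4]
(A,P,Y): not NE [P1→C gives 10>0; P2→Q gives 7>4]
(A,P,Z): NE
(A,P,W): not NE [P1→C gives 7>1; P3→Z gives 9>0]
(A,Q,X): not NE [P1→B gives 8>3]
(A,Q,Y): not NE [P3→X gives 8>3]
(A,Q,Z): not NE [P1→B gives 8>4; P2→P gives 1>0; P3→X gives 8>7]
(A,Q,W): not NE [P1→D gives 7>6; P2→P gives 1>0; P3→X gives 8>3]
(B,P,X): not NE [P1→C gives 10>0; P3→Y gives 7>1]
(B,P,Y): not NE [P1→C gives 10>6; P2→Q gives 7>2]
(B,P,Z): not NE [P2→Q gives 9>2; P3→Y gives 7>1]
(B,P,W): not NE [P1→C gives 7>4; P2→Q gives 8>0; P3→Y gives 7>5]
(B,Q,X): not NE [P2→P gives 9>3; P3→Y gives 9>0]
(B,Q,Y): not NE [P1→A gives 9>0]
(B,Q,Z): not NE [P3→Y gives 9>4]
(B,Q,W): not NE [P1→D gives 7>6; P3→Y gives 9>3]
(C,P,X): NE
(C,P,Y): NE
(C,P,Z): not NE [P1→B gives 7>3; P3→Y gives 8>6]
(C,P,W): not NE [P2→Q gives 6>5; P3→Y gives 8>2]
(C,Q,X): not NE [P1→B gives 8>4; P2→P gives 5>1; P3→Y gives 8>7]
(C,Q,Y): not NE [P1→A gives 9>7; P2→P gives 8>3]
(C,Q,Z): not NE [P1→B gives 8>4; P2→P gives 8>2; P3→Y gives 8>0]
(C,Q,W): not NE [P1→D gives 7>1; P3→Y gives 8>0]
(D,P,X): not NE [P1→C gives 10>5; P2→Q gives 7>5; P3→Y gives 5>2]
(D,P,Y): not NE [P1→C gives 10>9]
(D,P,Z): not NE [P1→B gives 7>2; P3→Y gives 5>2]
(D,P,W): not NE [P1→C gives 7>1; P3→Y gives 5>1]
(D,Q,X): not NE [P1→B gives 8>7; P3→Z gives 9>4]
(D,Q,Y): not NE [P1→A gives 9>2; P2→P gives 9>7; P3→Z gives 9>1]
(D,Q,Z): not NE [P1→B gives 8>1]
(D,Q,W): not NE [P2→P gives 3>2; P3→Z gives 9>3]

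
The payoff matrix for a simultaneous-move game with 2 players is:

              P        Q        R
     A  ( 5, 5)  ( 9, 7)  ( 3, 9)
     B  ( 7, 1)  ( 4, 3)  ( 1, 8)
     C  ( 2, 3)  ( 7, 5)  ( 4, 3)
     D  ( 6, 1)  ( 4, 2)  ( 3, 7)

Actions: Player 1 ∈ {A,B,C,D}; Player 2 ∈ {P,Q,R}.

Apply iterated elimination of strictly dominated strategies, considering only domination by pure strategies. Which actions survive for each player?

Survivors P1:{A,C} P2:{Q,R}

P2 drop P (Q beats it: A:7>5 B:3>1 C:5>3 D:2>1)
P1 drop B (A beats it: Q:9>4 R:3>1)
P1 drop D (C beats it: Q:7>4 R:4>3)
P1→{A,C} P2→{Q,R}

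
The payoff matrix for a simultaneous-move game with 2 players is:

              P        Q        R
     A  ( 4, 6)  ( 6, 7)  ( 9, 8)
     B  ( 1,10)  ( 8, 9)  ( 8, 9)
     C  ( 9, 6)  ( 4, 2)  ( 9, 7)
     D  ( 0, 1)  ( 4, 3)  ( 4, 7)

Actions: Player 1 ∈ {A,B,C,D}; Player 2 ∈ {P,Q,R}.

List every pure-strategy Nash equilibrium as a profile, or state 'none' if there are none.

(A,P): not NE [P1→C gives 9>4; P2→R gives 8>6]
(A,Q): not NE [P1→B gives 8>6; P2→R gives 8>7]
(A,R): NE
(B,P): not NE [P1→C gives 9>1]
(B,Q): not NE [P2→P gives 10>9]
(B,R): not NE [P1→C gives 9>8; P2→P gives 10>9]
(C,P): not NE [P2→R gives 7>6]
(C,Q): not NE [P1→B gives 8>4; P2→R gives 7>2]
(C,R): NE
(D,P): not NE [P1→C gives 9>0; P2→R gives 7>1]
(D,Q): not NE [P1→B gives 8>4; P2→R gives 7>3]
(D,R): not NE [P1→C gives 9>4]

NE set: (A,R), (C,R)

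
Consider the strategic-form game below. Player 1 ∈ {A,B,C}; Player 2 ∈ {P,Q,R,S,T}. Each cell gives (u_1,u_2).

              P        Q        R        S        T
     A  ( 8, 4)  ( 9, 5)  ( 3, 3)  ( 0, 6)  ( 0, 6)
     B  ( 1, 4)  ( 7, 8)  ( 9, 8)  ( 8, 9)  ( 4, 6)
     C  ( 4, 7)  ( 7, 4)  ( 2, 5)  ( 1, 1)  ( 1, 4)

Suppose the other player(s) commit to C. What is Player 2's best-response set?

BR_2 = {P}

u_2(P vs C) = 7
u_2(Q vs C) = 4
u_2(R vs C) = 5
u_2(S vs C) = 1
u_2(T vs C) = 4
max payoff 7 at {P}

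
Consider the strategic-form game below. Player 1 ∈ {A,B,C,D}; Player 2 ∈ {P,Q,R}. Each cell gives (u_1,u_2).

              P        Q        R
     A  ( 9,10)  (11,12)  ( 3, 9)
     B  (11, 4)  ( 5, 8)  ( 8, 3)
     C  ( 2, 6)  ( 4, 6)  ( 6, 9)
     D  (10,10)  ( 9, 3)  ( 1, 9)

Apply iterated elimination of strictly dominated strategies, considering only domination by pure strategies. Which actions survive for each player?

P1 drop C (B beats it: P:11>2 Q:5>4 R:8>6)
P2 drop R (P beats it: A:10>9 B:4>3 D:10>9)
P1→{A,B,D} P2→{P,Q}

Remaining: P1:{A,B,D} P2:{P,Q}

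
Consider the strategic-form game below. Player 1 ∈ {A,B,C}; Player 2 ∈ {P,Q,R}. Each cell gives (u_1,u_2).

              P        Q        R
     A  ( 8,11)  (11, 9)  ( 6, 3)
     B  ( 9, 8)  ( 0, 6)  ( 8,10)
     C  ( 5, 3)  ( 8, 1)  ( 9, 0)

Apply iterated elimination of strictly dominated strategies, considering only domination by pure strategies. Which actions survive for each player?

IESDS → P1:{B,C} P2:{P,R}

P2 drop Q (P beats it: A:11>9 B:8>6 C:3>1)
P1 drop A (B beats it: P:9>8 R:8>6)
P1→{B,C} P2→{P,R}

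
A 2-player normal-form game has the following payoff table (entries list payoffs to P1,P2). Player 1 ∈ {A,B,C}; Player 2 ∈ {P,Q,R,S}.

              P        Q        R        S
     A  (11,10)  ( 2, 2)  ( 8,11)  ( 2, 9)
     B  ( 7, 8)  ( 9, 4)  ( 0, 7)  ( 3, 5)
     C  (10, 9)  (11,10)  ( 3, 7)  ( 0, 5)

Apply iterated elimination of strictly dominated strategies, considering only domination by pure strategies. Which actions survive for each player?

P2 drop S (P beats it: A:10>9 B:8>5 C:9>5)
P1 drop B (C beats it: P:10>7 Q:11>9 R:3>0)
P1→{A,C} P2→{P,Q,R}

Survivors P1:{A,C} P2:{P,Q,R}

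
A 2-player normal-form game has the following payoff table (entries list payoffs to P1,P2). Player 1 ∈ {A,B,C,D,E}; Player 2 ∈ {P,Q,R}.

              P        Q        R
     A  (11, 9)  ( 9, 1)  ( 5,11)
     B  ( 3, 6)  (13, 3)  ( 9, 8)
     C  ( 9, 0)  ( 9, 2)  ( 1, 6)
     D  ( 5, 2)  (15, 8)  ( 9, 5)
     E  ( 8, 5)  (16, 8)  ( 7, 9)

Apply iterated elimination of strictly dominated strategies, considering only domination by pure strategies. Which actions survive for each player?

P2 drop P (R beats it: A:11>9 B:8>6 C:6>0 D:5>2 E:9>5)
P1 drop A (B beats it: Q:13>9 R:9>5)
P1 drop C (B beats it: Q:13>9 R:9>1)
P1→{B,D,E} P2→{Q,R}

IESDS → P1:{B,D,E} P2:{Q,R}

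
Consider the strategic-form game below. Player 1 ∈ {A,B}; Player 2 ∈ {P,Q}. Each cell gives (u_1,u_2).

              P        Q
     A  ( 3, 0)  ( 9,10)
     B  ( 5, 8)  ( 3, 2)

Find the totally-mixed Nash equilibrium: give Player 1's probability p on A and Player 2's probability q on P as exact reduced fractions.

P1 mixes 3/8 on A; P2 mixes 3/4 on P

P1 indiff ⇒ q·3+(1-q)·9 = q·5+(1-q)·3 ⇒ q(-2) = (1-q)(-6) ⇒ q = 3/4
P2 indiff ⇒ p·0+(1-p)·8 = p·10+(1-p)·2 ⇒ p(-10) = (1-p)(-6) ⇒ p = 3/8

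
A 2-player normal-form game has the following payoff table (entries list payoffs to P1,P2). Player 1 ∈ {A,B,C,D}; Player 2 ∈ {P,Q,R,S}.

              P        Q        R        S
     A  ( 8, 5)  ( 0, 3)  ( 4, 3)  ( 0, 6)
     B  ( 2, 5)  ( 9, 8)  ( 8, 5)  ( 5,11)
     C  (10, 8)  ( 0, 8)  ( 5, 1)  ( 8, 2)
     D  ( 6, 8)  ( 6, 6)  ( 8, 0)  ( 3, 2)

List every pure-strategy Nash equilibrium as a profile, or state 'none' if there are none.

PSNE = {(C,P)}

(A,P): not NE [P1→C gives 10>8; P2→S gives 6>5]
(A,Q): not NE [P1→B gives 9>0; P2→S gives 6>3]
(A,R): not NE [P1→D gives 8>4; P2→S gives 6>3]
(A,S): not NE [P1→C gives 8>0]
(B,P): not NE [P1→C gives 10>2; P2→S gives 11>5]
(B,Q): not NE [P2→S gives 11>8]
(B,R): not NE [P2→S gives 11>5]
(B,S): not NE [P1→C gives 8>5]
(C,P): NE
(C,Q): not NE [P1→B gives 9>0]
(C,R): not NE [P1→D gives 8>5; P2→Q gives 8>1]
(C,S): not NE [P2→Q gives 8>2]
(D,P): not NE [P1→C gives 10>6]
(D,Q): not NE [P1→B gives 9>6; P2→P gives 8>6]
(D,R): not NE [P2→P gives 8>0]
(D,S): not NE [P1→C gives 8>3; P2→P gives 8>2]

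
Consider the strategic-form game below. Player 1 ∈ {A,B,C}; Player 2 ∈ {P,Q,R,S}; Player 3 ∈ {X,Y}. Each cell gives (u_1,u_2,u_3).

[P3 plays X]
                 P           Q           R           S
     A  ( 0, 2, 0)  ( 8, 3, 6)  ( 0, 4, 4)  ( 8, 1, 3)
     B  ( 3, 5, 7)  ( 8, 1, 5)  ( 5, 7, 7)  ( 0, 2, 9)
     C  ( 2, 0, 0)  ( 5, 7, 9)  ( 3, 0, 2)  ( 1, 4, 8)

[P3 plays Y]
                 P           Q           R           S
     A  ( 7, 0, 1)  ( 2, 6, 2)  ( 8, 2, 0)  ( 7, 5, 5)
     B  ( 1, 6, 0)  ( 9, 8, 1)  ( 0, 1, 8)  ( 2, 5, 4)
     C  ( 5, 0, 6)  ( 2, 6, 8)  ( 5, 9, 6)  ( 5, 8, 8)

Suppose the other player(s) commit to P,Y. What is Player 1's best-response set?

u_1(A vs P,Y) = 7
u_1(B vs P,Y) = 1
u_1(C vs P,Y) = 5
max payoff 7 at {A}

argmax u_1 = {A}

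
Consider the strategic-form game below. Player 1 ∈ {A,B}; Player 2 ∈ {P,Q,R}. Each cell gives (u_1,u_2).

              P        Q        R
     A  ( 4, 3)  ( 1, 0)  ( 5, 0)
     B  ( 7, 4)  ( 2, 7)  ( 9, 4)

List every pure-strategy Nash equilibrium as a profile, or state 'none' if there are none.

PSNE = {(B,Q)}

(A,P): not NE [P1→B gives 7>4]
(A,Q): not NE [P1→B gives 2>1; P2→P gives 3>0]
(A,R): not NE [P1→B gives 9>5; P2→P gives 3>0]
(B,P): not NE [P2→Q gives 7>4]
(B,Q): NE
(B,R): not NE [P2→Q gives 7>4]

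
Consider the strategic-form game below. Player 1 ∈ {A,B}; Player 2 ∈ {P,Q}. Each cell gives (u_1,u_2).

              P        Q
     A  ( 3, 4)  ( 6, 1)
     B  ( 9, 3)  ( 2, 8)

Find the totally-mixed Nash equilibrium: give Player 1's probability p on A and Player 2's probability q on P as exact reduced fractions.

P1 indiff ⇒ q·3+(1-q)·6 = q·9+(1-q)·2 ⇒ q(-6) = (1-q)(-4) ⇒ q = 2/5
P2 indiff ⇒ p·4+(1-p)·3 = p·1+(1-p)·8 ⇒ p(3) = (1-p)(5) ⇒ p = 5/8

p=5/8, q=2/5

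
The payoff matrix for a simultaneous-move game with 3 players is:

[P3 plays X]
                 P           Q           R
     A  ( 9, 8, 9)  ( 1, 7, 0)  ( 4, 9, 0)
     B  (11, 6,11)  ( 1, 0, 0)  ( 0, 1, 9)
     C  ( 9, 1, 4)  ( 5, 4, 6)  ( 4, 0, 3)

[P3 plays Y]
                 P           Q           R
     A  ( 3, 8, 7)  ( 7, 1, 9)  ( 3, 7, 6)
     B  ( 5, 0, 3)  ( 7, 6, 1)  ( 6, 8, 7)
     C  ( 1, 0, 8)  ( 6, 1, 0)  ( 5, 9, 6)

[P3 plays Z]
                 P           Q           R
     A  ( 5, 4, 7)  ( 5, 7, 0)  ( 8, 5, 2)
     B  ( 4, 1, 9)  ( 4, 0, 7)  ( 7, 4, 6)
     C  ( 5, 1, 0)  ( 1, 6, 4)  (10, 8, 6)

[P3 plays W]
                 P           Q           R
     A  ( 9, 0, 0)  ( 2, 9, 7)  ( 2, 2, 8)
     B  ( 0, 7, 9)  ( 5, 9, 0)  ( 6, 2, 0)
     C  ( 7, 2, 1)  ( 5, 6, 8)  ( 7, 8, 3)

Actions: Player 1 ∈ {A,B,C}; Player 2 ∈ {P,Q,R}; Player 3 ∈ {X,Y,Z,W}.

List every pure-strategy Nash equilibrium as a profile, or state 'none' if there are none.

NE set: (B,P,X), (C,R,Z)

(A,P,X): not NE [P1→B gives 11>9; P2→R gives 9>8]
(A,P,Y): not NE [P1→B gives 5>3; P3→X gives 9>7]
(A,P,Z): not NE [P2→Q gives 7>4; P3→X gives 9>7]
(A,P,W): not NE [P2→Q gives 9>0; P3→X gives 9>0]
(A,Q,X): not NE [P1→C gives 5>1; P2→R gives 9>7; P3→Y gives 9>0]
(A,Q,Y): not NE [P2→P gives 8>1]
(A,Q,Z): not NE [P3→Y gives 9>0]
(A,Q,W): not NE [P1→C gives 5>2; P3→Y gives 9>7]
(A,R,X): not NE [P3→W gives 8>0]
(A,R,Y): not NE [P1→B gives 6>3; P2→P gives 8>7; P3→W gives 8>6]
(A,R,Z): not NE [P1→C gives 10>8; P2→Q gives 7>5; P3→W gives 8>2]
(A,R,W): not NE [P1→C gives 7>2; P2→Q gives 9>2]
(B,P,X): NE
(B,P,Y): not NE [P2→R gives 8>0; P3→X gives 11>3]
(B,P,Z): not NE [P1→C gives 5>4; P2→R gives 4>1; P3→X gives 11>9]
(B,P,W): not NE [P1→A gives 9>0; P2→Q gives 9>7; P3→X gives 11>9]
(B,Q,X): not NE [P1→C gives 5>1; P2→P gives 6>0; P3→Z gives 7>0]
(B,Q,Y): not NE [P2→R gives 8>6; P3→Z gives 7>1]
(B,Q,Z): not NE [P1→A gives 5>4; P2→R gives 4>0]
(B,Q,W): not NE [P3→Z gives 7>0]
(B,R,X): not NE [P1→C gives 4>0; P2→P gives 6>1]
(B,R,Y): not NE [P3→X gives 9>7]
(B,R,Z): not NE [P1→C gives 10>7; P3→X gives 9>6]
(B,R,W): not NE [P1→C gives 7>6; P2→Q gives 9>2; P3→X gives 9>0]
(C,P,X): not NE [P1→B gives 11>9; P2→Q gives 4>1; P3→Y gives 8>4]
(C,P,Y): not NE [P1→B gives 5>1; P2→R gives 9>0]
(C,P,Z): not NE [P2→R gives 8>1; P3→Y gives 8>0]
(C,P,W): not NE [P1→A gives 9>7; P2→R gives 8>2; P3→Y gives 8>1]
(C,Q,X): not NE [P3→W gives 8>6]
(C,Q,Y): not NE [P1→B gives 7>6; P2→R gives 9>1; P3→W gives 8>0]
(C,Q,Z): not NE [P1→A gives 5>1; P2→R gives 8>6; P3→W gives 8>4]
(C,Q,W): not NE [P2→R gives 8>6]
(C,R,X): not NE [P2→Q gives 4>0; P3→Z gives 6>3]
(C,R,Y): not NE [P1→B gives 6>5]
(C,R,Z): NE
(C,R,W): not NE [P3→Z gives 6>3]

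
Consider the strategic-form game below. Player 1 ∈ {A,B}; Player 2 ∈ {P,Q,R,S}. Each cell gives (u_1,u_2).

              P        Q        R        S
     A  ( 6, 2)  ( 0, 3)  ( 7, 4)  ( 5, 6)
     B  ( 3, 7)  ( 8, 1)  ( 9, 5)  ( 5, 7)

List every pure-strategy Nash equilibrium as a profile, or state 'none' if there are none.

PSNE = {(A,S), (B,S)}

(A,P): not NE [P2→S gives 6>2]
(A,Q): not NE [P1→B gives 8>0; P2→S gives 6>3]
(A,R): not NE [P1→B gives 9>7; P2→S gives 6>4]
(A,S): NE
(B,P): not NE [P1→A gives 6>3]
(B,Q): not NE [P2→S gives 7>1]
(B,R): not NE [P2→S gives 7>5]
(B,S): NE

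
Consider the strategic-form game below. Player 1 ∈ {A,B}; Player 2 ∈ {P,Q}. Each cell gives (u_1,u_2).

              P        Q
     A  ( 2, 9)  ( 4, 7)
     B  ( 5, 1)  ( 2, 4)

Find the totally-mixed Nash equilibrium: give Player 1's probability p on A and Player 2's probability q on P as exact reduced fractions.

P1 indiff ⇒ q·2+(1-q)·4 = q·5+(1-q)·2 ⇒ q(-3) = (1-q)(-2) ⇒ q = 2/5
P2 indiff ⇒ p·9+(1-p)·1 = p·7+(1-p)·4 ⇒ p(2) = (1-p)(3) ⇒ p = 3/5

(p,q) = (3/5, 2/5)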